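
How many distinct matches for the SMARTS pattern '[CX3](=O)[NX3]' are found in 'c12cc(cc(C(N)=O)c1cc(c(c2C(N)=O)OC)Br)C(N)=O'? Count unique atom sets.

[CX3](=O)[NX3] is the SMARTS for an amide: a carbonyl carbon bonded to a trivalent nitrogen.
The molecule carries 3 separate instances of a primary amide (-C(=O)NH2) meeting every constraint; each maps to a distinct set of atoms, giving 3 matches.

3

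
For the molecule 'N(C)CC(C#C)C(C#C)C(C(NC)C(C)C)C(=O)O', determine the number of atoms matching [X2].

5

Check the 19 heavy atoms by environment: 10× C (X4) → no; 1× C (X3) → no; 1× O (X1) → no; 1× O (X2) → match; 2× N (X3) → no; 4× C (X2) → match.
Summing the matching environments: 1 + 4 = 5 matching atoms.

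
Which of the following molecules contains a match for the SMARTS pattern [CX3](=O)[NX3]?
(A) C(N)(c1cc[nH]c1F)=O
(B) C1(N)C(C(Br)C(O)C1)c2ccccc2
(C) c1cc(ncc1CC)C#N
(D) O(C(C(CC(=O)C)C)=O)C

A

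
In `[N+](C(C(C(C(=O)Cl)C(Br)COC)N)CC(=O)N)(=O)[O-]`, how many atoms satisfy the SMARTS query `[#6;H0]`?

2

Check the 19 heavy atoms by environment: 2× C (H2) → no; 4× C (H1) → no; 1× N (charge +1, H0) → no; 1× O (charge -1, H0) → no; 4× O (H0) → no; 2× C (H0) → match; 1× Cl (H0) → no; 1× Br (H0) → no; 2× N (H2) → no; 1× C (H3) → no.
That gives 2 matching atoms.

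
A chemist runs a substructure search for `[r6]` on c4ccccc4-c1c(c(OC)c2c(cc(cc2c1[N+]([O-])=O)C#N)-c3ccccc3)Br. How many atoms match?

Check the 30 heavy atoms by environment: 22× c (aromatic, in 6-ring) → match; 1× Br (acyclic) → no; 2× O (acyclic) → no; 2× C (acyclic) → no; 1× N (charge +1, acyclic) → no; 1× O (charge -1, acyclic) → no; 1× N (acyclic) → no.
That gives 22 matching atoms.

22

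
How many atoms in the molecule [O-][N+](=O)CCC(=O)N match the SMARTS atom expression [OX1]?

The query [OX1] means: aliphatic oxygen with one total connection — typically a carbonyl =O or an oxide.
Check the 8 heavy atoms by environment: 2× C (X4) → no; 1× N (charge +1, X3) → no; 1× O (charge -1, X1) → match; 2× O (X1) → match; 1× C (X3) → no; 1× N (X3) → no.
Summing the matching environments: 1 + 2 = 3 matching atoms.

3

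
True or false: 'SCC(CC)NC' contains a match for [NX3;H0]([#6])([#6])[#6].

False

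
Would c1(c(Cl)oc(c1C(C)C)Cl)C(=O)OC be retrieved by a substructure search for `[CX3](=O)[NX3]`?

No

The pattern [CX3](=O)[NX3] describes a carbonyl carbon bonded to a trivalent nitrogen — an amide.
The closest candidate here is a methyl-ester group (-C(=O)OCH3), but the carbonyl is bonded to O, not to an NX3 nitrogen. No other fragment satisfies the full query, so there is no match.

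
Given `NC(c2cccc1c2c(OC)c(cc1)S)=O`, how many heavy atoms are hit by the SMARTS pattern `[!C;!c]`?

4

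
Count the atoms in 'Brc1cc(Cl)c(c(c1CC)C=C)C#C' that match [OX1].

0

Check the 14 heavy atoms by environment: 6× c (aromatic, X3) → no; 1× Cl (X1) → no; 2× C (X2) → no; 1× Br (X1) → no; 2× C (X4) → no; 2× C (X3) → no.
No environment satisfies the query, so 0 matching atoms.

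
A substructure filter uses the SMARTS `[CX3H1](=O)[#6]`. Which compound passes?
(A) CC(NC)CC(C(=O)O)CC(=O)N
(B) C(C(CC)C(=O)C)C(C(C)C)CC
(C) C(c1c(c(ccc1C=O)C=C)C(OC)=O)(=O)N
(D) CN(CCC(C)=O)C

C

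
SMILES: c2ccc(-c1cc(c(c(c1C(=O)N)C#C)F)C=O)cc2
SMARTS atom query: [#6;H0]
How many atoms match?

8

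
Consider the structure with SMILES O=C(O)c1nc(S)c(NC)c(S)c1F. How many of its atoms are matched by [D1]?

6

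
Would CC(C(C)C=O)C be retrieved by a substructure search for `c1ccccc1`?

No

The pattern c1ccccc1 describes six aromatic carbons in a ring — a benzene ring.
The closest candidate here is a methyl group (-CH3), but no six-membered all-carbon aromatic ring is present. No other fragment satisfies the full query, so there is no match.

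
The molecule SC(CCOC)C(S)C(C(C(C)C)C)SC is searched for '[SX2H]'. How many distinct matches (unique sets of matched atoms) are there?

[SX2H] is the SMARTS for a thiol: an aliphatic sulfur with two connections, one being H.
The molecule carries 2 separate instances of a thiol (-SH) meeting every constraint; each maps to a distinct set of atoms, giving 2 matches.

2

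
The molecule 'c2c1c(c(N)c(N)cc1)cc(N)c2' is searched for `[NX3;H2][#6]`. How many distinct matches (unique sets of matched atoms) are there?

[NX3;H2][#6] is the SMARTS for a primary amine: a trivalent nitrogen with two H attached to carbon.
The molecule carries 3 separate instances of a primary amino group (-NH2) meeting every constraint; each maps to a distinct set of atoms, giving 3 matches.

3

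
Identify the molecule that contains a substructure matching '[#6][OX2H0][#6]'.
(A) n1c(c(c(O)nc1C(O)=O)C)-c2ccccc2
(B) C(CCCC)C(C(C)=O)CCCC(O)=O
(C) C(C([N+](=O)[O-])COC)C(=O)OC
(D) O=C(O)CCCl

[#6][OX2H0][#6] describes an aliphatic oxygen bridging two carbons with no H on the oxygen (an ether).
(A) has a hydroxyl group (-OH) but the oxygen has H1, not H0 bridging two carbons.
(B) has a carboxylic acid group (-C(=O)OH) but the -OH oxygen has H1; the =O is OX1, not OX2.
(C) contains a methoxy ether (-OCH3), which satisfies every atom and bond constraint.
(D) has a carboxylic acid group (-C(=O)OH) but the -OH oxygen has H1; the =O is OX1, not OX2.
So the answer is (C).

C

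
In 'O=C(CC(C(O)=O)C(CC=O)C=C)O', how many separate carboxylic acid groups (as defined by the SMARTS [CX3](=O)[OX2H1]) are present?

2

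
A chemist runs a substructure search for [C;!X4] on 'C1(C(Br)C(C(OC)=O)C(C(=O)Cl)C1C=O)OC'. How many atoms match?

3

Check the 17 heavy atoms by environment: 7× C (X4) → no; 1× Br (X1) → no; 3× C (X3) → match; 3× O (X1) → no; 2× O (X2) → no; 1× Cl (X1) → no.
That gives 3 matching atoms.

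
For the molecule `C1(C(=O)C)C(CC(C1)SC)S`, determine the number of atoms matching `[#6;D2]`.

2

The query [#6;D2] means: any carbon bonded to exactly two heavy atoms.
Check the 11 heavy atoms by environment: 2× C (D2) → match; 4× C (D3) → no; 1× S (D1) → no; 1× S (D2) → no; 2× C (D1) → no; 1× O (D1) → no.
That gives 2 matching atoms.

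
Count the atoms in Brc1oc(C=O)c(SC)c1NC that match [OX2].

0

Check the 12 heavy atoms by environment: 1× o (aromatic, X2) → no; 4× c (aromatic, X3) → no; 1× S (X2) → no; 2× C (X4) → no; 1× Br (X1) → no; 1× C (X3) → no; 1× O (X1) → no; 1× N (X3) → no.
No environment satisfies the query, so 0 matching atoms.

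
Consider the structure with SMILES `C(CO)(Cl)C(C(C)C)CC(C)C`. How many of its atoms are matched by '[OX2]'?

1

The query [OX2] means: aliphatic oxygen with two total connections — ether, hydroxyl, or ester single-bond O.
Check the 12 heavy atoms by environment: 10× C (X4) → no; 1× Cl (X1) → no; 1× O (X2) → match.
That gives 1 matching atom.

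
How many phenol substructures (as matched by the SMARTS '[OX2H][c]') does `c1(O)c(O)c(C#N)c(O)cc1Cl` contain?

[OX2H][c] is the SMARTS for a phenol: a hydroxyl oxygen attached to an aromatic carbon.
The molecule carries 3 separate instances of a hydroxyl group (-OH) meeting every constraint; each maps to a distinct set of atoms, giving 3 matches.

3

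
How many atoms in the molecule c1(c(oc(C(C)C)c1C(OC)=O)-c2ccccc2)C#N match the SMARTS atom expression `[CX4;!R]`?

The query [CX4;!R] means: aliphatic carbon with four total connections, not in a ring.
Check the 20 heavy atoms by environment: 1× o (aromatic, X2, in 5-ring) → no; 4× c (aromatic, X3, in 5-ring) → no; 4× C (X4, acyclic) → match; 6× c (aromatic, X3, in 6-ring) → no; 1× C (X3, acyclic) → no; 1× O (X1, acyclic) → no; 1× O (X2, acyclic) → no; 1× C (X2, acyclic) → no; 1× N (X1, acyclic) → no.
That gives 4 matching atoms.

4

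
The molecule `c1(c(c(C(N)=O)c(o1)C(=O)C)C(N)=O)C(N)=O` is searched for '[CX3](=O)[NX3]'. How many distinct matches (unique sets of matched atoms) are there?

[CX3](=O)[NX3] is the SMARTS for an amide: a carbonyl carbon bonded to a trivalent nitrogen.
The molecule carries 3 separate instances of a primary amide (-C(=O)NH2) meeting every constraint; each maps to a distinct set of atoms, giving 3 matches.

3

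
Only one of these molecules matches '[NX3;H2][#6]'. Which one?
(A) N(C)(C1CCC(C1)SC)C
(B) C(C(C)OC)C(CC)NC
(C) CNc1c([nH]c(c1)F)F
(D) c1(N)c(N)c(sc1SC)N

D

[NX3;H2][#6] describes a trivalent nitrogen with two H attached to carbon (a primary amine).
(A) has a dimethylamino group (-N(CH3)2) but the nitrogen has H0, not H2.
(B) has an N-methylamino group (-NHCH3) but the nitrogen bears two carbons and only one H (H1), not H2.
(C) has an N-methylamino group (-NHCH3) but the nitrogen bears two carbons and only one H (H1), not H2.
(D) contains a primary amino group (-NH2), which satisfies every atom and bond constraint.
So the answer is (D).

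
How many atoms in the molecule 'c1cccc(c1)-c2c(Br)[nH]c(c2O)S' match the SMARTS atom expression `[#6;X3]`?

10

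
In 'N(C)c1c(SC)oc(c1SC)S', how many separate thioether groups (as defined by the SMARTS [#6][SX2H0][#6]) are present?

2

[#6][SX2H0][#6] is the SMARTS for a thioether: an aliphatic sulfur bridging two carbons with no H on the sulfur.
The molecule carries 2 separate instances of a methylthio ether (-SCH3) meeting every constraint; each maps to a distinct set of atoms, giving 2 matches.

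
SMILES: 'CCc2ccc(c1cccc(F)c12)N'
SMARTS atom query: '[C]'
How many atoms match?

2

The query [C] means: uppercase C matches aliphatic (non-aromatic) carbon only.
Check the 14 heavy atoms by environment: 10× c (aromatic) → no; 1× N → no; 1× F → no; 2× C → match.
That gives 2 matching atoms.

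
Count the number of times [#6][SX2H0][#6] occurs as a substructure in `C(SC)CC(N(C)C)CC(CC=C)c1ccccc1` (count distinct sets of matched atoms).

1

[#6][SX2H0][#6] is the SMARTS for a thioether: an aliphatic sulfur bridging two carbons with no H on the sulfur.
Exactly one fragment in the molecule meets all constraints, giving 1 match.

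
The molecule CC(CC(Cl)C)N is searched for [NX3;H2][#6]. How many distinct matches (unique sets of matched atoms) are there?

1

[NX3;H2][#6] is the SMARTS for a primary amine: a trivalent nitrogen with two H attached to carbon.
Exactly one fragment in the molecule meets all constraints, giving 1 match.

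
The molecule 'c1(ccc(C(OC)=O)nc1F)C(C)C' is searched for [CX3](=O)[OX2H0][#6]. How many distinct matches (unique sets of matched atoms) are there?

1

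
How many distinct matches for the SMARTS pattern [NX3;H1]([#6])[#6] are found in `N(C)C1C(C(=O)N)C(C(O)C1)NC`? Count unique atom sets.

[NX3;H1]([#6])[#6] is the SMARTS for a secondary amine: a trivalent nitrogen with one H, bonded to two carbons.
The molecule carries 2 separate instances of an N-methylamino group (-NHCH3) meeting every constraint; each maps to a distinct set of atoms, giving 2 matches.

2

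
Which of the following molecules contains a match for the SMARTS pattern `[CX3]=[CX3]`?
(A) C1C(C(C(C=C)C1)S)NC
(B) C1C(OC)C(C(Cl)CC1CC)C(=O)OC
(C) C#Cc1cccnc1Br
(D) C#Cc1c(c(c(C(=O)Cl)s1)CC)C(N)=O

A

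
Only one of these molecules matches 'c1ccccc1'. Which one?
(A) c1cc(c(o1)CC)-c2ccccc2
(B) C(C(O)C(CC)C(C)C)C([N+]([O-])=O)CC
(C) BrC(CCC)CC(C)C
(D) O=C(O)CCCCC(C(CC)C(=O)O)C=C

A

c1ccccc1 describes six aromatic carbons in a ring (a benzene ring).
(A) contains a phenyl ring, which satisfies every atom and bond constraint.
(B) has a methyl group (-CH3) but no six-membered all-carbon aromatic ring is present.
(C) has a methyl group (-CH3) but no six-membered all-carbon aromatic ring is present.
(D) has a methyl group (-CH3) but no six-membered all-carbon aromatic ring is present.
So the answer is (A).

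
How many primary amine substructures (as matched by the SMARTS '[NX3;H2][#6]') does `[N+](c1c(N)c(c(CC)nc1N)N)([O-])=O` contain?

3

[NX3;H2][#6] is the SMARTS for a primary amine: a trivalent nitrogen with two H attached to carbon.
The molecule carries 3 separate instances of a primary amino group (-NH2) meeting every constraint; each maps to a distinct set of atoms, giving 3 matches.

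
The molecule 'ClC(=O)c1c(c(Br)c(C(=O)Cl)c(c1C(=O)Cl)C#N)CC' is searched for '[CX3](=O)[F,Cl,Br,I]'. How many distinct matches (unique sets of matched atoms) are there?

[CX3](=O)[F,Cl,Br,I] is the SMARTS for an acyl halide: a carbonyl carbon bonded to a halogen.
The molecule carries 3 separate instances of an acyl chloride (-C(=O)Cl) meeting every constraint; each maps to a distinct set of atoms, giving 3 matches.

3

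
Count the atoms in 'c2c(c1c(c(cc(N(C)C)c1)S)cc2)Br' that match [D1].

Check the 15 heavy atoms by environment: 5× c (aromatic, D3) → no; 5× c (aromatic, D2) → no; 1× Br (D1) → match; 1× N (D3) → no; 2× C (D1) → match; 1× S (D1) → match.
Summing the matching environments: 1 + 2 + 1 = 4 matching atoms.

4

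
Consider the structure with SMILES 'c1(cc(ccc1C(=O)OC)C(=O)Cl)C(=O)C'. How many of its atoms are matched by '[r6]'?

Check the 16 heavy atoms by environment: 6× c (aromatic, in 6-ring) → match; 5× C (acyclic) → no; 4× O (acyclic) → no; 1× Cl (acyclic) → no.
That gives 6 matching atoms.

6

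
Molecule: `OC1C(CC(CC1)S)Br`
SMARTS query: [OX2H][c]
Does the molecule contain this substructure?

No

The pattern [OX2H][c] describes a hydroxyl oxygen attached to an aromatic carbon — a phenol.
The closest candidate here is a hydroxyl group (-OH), but the -OH is on an aliphatic carbon, not an aromatic c. No other fragment satisfies the full query, so there is no match.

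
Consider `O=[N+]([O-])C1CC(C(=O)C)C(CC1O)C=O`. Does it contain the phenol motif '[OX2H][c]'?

No

The pattern [OX2H][c] describes a hydroxyl oxygen attached to an aromatic carbon — a phenol.
The closest candidate here is a hydroxyl group (-OH), but the -OH is on an aliphatic carbon, not an aromatic c. No other fragment satisfies the full query, so there is no match.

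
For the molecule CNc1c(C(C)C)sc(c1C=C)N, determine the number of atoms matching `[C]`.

6

The query [C] means: uppercase C matches aliphatic (non-aromatic) carbon only.
Check the 13 heavy atoms by environment: 1× s (aromatic) → no; 4× c (aromatic) → no; 2× N → no; 6× C → match.
That gives 6 matching atoms.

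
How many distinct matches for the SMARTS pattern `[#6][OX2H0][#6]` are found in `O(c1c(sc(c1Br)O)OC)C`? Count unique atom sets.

2

[#6][OX2H0][#6] is the SMARTS for an ether: an aliphatic oxygen bridging two carbons with no H on the oxygen.
The molecule carries 2 separate instances of a methoxy ether (-OCH3) meeting every constraint; each maps to a distinct set of atoms, giving 2 matches.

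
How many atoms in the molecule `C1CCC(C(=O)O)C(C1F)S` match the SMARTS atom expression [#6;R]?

The query [#6;R] means: carbon that is part of a ring.
Check the 11 heavy atoms by environment: 6× C (in 6-ring) → match; 1× S (acyclic) → no; 1× C (acyclic) → no; 2× O (acyclic) → no; 1× F (acyclic) → no.
That gives 6 matching atoms.

6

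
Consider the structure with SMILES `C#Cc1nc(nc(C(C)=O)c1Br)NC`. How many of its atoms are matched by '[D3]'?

The query [D3] means: atom with exactly three heavy-atom neighbours.
Check the 14 heavy atoms by environment: 2× n (aromatic, D2) → no; 4× c (aromatic, D3) → match; 1× C (D2) → no; 3× C (D1) → no; 1× C (D3) → match; 1× O (D1) → no; 1× N (D2) → no; 1× Br (D1) → no.
Summing the matching environments: 4 + 1 = 5 matching atoms.

5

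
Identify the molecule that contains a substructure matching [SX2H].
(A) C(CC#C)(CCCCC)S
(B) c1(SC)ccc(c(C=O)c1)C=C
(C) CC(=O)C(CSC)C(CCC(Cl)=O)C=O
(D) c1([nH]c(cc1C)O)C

A

[SX2H] describes an aliphatic sulfur with two connections, one being H (a thiol).
(A) contains a thiol (-SH), which satisfies every atom and bond constraint.
(B) has a methylthio ether (-SCH3) but the sulfur has H0 (bonded to two carbons), not H1.
(C) has a methylthio ether (-SCH3) but the sulfur has H0 (bonded to two carbons), not H1.
(D) has a hydroxyl group (-OH) but it is an -OH, not an -SH.
So the answer is (A).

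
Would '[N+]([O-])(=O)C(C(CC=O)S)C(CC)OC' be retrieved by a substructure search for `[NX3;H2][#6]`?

No

The pattern [NX3;H2][#6] describes a trivalent nitrogen with two H attached to carbon — a primary amine.
The closest candidate here is a nitro group (-[N+](=O)[O-]), but the nitrogen is [N+] with no H, not NX3H2. No other fragment satisfies the full query, so there is no match.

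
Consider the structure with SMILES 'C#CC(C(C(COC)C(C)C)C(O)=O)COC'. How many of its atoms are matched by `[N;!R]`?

The query [N;!R] means: aliphatic nitrogen not in a ring.
Check the 17 heavy atoms by environment: 13× C (acyclic) → no; 4× O (acyclic) → no.
No environment satisfies the query, so 0 matching atoms.

0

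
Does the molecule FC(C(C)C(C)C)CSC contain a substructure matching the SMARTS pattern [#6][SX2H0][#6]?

Yes

The pattern [#6][SX2H0][#6] describes an aliphatic sulfur bridging two carbons with no H on the sulfur — a thioether.
The molecule carries a methylthio ether (-SCH3), whose atoms satisfy every constraint of the query, so the pattern matches.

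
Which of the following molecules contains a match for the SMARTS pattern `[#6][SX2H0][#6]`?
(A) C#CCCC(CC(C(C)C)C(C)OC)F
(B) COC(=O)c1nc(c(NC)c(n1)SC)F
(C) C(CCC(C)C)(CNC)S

[#6][SX2H0][#6] describes an aliphatic sulfur bridging two carbons with no H on the sulfur (a thioether).
(A) has a methoxy ether (-OCH3) but the bridging atom is O, not S.
(B) contains a methylthio ether (-SCH3), which satisfies every atom and bond constraint.
(C) has a thiol (-SH) but the sulfur has H1, not H0 bridging two carbons.
So the answer is (B).

B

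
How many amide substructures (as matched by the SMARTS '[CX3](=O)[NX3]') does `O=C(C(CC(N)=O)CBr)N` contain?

2

[CX3](=O)[NX3] is the SMARTS for an amide: a carbonyl carbon bonded to a trivalent nitrogen.
The molecule carries 2 separate instances of a primary amide (-C(=O)NH2) meeting every constraint; each maps to a distinct set of atoms, giving 2 matches.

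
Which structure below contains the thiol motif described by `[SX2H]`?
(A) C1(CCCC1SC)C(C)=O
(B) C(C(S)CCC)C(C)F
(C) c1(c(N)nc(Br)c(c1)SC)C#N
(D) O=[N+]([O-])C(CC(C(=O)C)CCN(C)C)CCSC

[SX2H] describes an aliphatic sulfur with two connections, one being H (a thiol).
(A) has a methylthio ether (-SCH3) but the sulfur has H0 (bonded to two carbons), not H1.
(B) contains a thiol (-SH), which satisfies every atom and bond constraint.
(C) has a methylthio ether (-SCH3) but the sulfur has H0 (bonded to two carbons), not H1.
(D) has a methylthio ether (-SCH3) but the sulfur has H0 (bonded to two carbons), not H1.
So the answer is (B).

B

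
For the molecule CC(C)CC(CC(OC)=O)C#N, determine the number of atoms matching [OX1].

1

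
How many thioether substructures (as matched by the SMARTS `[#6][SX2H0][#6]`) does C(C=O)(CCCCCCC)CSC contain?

[#6][SX2H0][#6] is the SMARTS for a thioether: an aliphatic sulfur bridging two carbons with no H on the sulfur.
Exactly one fragment in the molecule meets all constraints, giving 1 match.

1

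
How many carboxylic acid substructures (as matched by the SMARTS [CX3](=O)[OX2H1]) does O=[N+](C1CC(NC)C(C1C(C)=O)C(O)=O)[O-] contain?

[CX3](=O)[OX2H1] is the SMARTS for a carboxylic acid: an sp2 carbon double-bonded to O and single-bonded to an -OH oxygen.
Exactly one fragment in the molecule meets all constraints, giving 1 match.

1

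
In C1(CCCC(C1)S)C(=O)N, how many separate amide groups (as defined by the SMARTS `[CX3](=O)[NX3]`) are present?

[CX3](=O)[NX3] is the SMARTS for an amide: a carbonyl carbon bonded to a trivalent nitrogen.
Exactly one fragment in the molecule meets all constraints, giving 1 match.

1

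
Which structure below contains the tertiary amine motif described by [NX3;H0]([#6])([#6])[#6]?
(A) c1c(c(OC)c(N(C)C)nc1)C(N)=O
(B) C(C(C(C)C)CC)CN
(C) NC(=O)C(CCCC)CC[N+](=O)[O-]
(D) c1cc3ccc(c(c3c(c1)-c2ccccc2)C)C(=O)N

A

[NX3;H0]([#6])([#6])[#6] describes a trivalent nitrogen with no H, bonded to three carbons (a tertiary amine).
(A) contains a dimethylamino group (-N(CH3)2), which satisfies every atom and bond constraint.
(B) has a primary amino group (-NH2) but the nitrogen has H2, not H0 with three carbons.
(C) has a primary amide (-C(=O)NH2) but the amide nitrogen has H2 and only one carbon neighbour.
(D) has a primary amide (-C(=O)NH2) but the amide nitrogen has H2 and only one carbon neighbour.
So the answer is (A).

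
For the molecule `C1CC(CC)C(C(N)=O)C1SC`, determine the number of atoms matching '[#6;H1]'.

Check the 12 heavy atoms by environment: 3× C (H2) → no; 3× C (H1) → match; 1× S (H0) → no; 2× C (H3) → no; 1× C (H0) → no; 1× O (H0) → no; 1× N (H2) → no.
That gives 3 matching atoms.

3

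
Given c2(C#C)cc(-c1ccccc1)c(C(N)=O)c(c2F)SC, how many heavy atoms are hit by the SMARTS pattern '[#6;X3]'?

Check the 20 heavy atoms by environment: 12× c (aromatic, X3) → match; 1× F (X1) → no; 1× S (X2) → no; 1× C (X4) → no; 1× C (X3) → match; 1× O (X1) → no; 1× N (X3) → no; 2× C (X2) → no.
Summing the matching environments: 12 + 1 = 13 matching atoms.

13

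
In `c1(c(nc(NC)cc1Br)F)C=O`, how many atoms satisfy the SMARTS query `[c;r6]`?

5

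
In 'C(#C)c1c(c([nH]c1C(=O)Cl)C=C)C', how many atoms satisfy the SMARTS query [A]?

Check the 13 heavy atoms by environment: 1× n (aromatic) → no; 4× c (aromatic) → no; 6× C → match; 1× O → match; 1× Cl → match.
Summing the matching environments: 6 + 1 + 1 = 8 matching atoms.

8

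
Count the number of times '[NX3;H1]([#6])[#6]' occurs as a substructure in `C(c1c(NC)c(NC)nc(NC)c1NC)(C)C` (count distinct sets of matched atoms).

4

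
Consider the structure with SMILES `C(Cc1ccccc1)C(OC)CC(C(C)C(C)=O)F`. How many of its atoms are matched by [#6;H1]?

8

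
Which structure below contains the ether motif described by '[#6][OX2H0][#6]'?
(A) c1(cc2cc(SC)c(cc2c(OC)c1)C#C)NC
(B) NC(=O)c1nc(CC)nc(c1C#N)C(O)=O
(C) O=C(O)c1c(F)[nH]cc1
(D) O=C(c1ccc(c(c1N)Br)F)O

A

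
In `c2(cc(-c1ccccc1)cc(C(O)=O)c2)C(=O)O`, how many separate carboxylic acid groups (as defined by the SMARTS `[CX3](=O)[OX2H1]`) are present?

2

[CX3](=O)[OX2H1] is the SMARTS for a carboxylic acid: an sp2 carbon double-bonded to O and single-bonded to an -OH oxygen.
The molecule carries 2 separate instances of a carboxylic acid group (-C(=O)OH) meeting every constraint; each maps to a distinct set of atoms, giving 2 matches.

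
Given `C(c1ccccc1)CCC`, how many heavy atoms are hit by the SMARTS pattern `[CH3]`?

1

The query [CH3] means: aliphatic carbon with exactly three hydrogens.
Check the 10 heavy atoms by environment: 3× C (H2) → no; 1× C (H3) → match; 1× c (aromatic, H0) → no; 5× c (aromatic, H1) → no.
That gives 1 matching atom.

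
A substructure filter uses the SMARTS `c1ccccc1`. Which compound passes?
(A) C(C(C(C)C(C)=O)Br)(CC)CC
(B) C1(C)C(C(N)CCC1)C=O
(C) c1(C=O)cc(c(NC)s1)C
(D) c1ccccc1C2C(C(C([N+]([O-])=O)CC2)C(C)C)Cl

c1ccccc1 describes six aromatic carbons in a ring (a benzene ring).
(A) has a methyl group (-CH3) but no six-membered all-carbon aromatic ring is present.
(B) has a methyl group (-CH3) but no six-membered all-carbon aromatic ring is present.
(C) has a methyl group (-CH3) but no six-membered all-carbon aromatic ring is present.
(D) contains a phenyl ring, which satisfies every atom and bond constraint.
So the answer is (D).

D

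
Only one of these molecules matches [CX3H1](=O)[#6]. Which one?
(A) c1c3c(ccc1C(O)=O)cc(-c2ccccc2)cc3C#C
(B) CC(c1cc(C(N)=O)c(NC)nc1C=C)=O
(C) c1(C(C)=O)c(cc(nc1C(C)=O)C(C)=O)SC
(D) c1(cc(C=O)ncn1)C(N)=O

D

[CX3H1](=O)[#6] describes an sp2 carbon with one H, double-bonded to O and single-bonded to carbon (an aldehyde).
(A) has a carboxylic acid group (-C(=O)OH) but the carbonyl carbon has H0 and is bonded to O, not H1.
(B) has an acetyl/ketone group (-C(=O)CH3) but the carbonyl carbon has H0 (two carbon neighbours), not H1.
(C) has an acetyl/ketone group (-C(=O)CH3) but the carbonyl carbon has H0 (two carbon neighbours), not H1.
(D) contains an aldehyde (-CHO), which satisfies every atom and bond constraint.
So the answer is (D).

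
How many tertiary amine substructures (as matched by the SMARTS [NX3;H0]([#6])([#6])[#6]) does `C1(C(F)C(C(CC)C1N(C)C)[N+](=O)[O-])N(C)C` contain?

2

[NX3;H0]([#6])([#6])[#6] is the SMARTS for a tertiary amine: a trivalent nitrogen with no H, bonded to three carbons.
The molecule carries 2 separate instances of a dimethylamino group (-N(CH3)2) meeting every constraint; each maps to a distinct set of atoms, giving 2 matches.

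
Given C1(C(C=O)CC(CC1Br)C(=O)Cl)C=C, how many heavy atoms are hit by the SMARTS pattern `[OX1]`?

2

Check the 14 heavy atoms by environment: 6× C (X4) → no; 1× Br (X1) → no; 4× C (X3) → no; 2× O (X1) → match; 1× Cl (X1) → no.
That gives 2 matching atoms.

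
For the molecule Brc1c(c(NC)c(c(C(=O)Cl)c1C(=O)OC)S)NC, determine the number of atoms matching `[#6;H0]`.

8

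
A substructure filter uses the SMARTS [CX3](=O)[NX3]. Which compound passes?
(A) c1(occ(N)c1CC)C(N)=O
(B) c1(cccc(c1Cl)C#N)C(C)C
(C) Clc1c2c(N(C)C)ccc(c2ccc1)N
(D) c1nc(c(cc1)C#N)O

A

[CX3](=O)[NX3] describes a carbonyl carbon bonded to a trivalent nitrogen (an amide).
(A) contains a primary amide (-C(=O)NH2), which satisfies every atom and bond constraint.
(B) has a nitrile (-C#N) but the nitrile N is NX1 (triple-bonded), not NX3.
(C) has a primary amino group (-NH2) but the -NH2 is not attached to a carbonyl carbon.
(D) has a nitrile (-C#N) but the nitrile N is NX1 (triple-bonded), not NX3.
So the answer is (A).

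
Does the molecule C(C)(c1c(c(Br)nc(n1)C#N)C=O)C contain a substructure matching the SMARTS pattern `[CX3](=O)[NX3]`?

The pattern [CX3](=O)[NX3] describes a carbonyl carbon bonded to a trivalent nitrogen — an amide.
The closest candidate here is a nitrile (-C#N), but the nitrile N is NX1 (triple-bonded), not NX3. No other fragment satisfies the full query, so there is no match.

No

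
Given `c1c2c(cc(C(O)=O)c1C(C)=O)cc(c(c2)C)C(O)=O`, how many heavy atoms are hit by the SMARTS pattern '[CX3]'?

The query [CX3] means: C with X3: aliphatic carbon with exactly 3 total connections.
Check the 20 heavy atoms by environment: 10× c (aromatic, X3) → no; 2× C (X4) → no; 3× C (X3) → match; 3× O (X1) → no; 2× O (X2) → no.
That gives 3 matching atoms.

3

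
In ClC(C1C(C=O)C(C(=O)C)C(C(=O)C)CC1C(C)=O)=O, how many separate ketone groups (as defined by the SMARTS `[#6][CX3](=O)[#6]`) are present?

3

[#6][CX3](=O)[#6] is the SMARTS for a ketone: a carbonyl carbon (no H) flanked by two carbons.
The molecule carries 3 separate instances of an acetyl/ketone group (-C(=O)CH3) meeting every constraint; each maps to a distinct set of atoms, giving 3 matches.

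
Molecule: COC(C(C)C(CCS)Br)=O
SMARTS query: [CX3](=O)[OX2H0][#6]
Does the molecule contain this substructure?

Yes

The pattern [CX3](=O)[OX2H0][#6] describes a carbonyl carbon bonded to an oxygen that is itself bonded to carbon (no H on that O) — an ester.
The molecule carries a methyl-ester group (-C(=O)OCH3), whose atoms satisfy every constraint of the query, so the pattern matches.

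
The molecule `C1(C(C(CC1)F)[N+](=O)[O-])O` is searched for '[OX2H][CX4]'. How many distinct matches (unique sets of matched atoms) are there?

1

[OX2H][CX4] is the SMARTS for an aliphatic alcohol: a hydroxyl oxygen bound to an sp3 (X4) carbon.
Exactly one fragment in the molecule meets all constraints, giving 1 match.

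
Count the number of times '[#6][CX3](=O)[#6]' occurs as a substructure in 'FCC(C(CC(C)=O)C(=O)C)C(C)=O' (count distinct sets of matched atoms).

[#6][CX3](=O)[#6] is the SMARTS for a ketone: a carbonyl carbon (no H) flanked by two carbons.
The molecule carries 3 separate instances of an acetyl/ketone group (-C(=O)CH3) meeting every constraint; each maps to a distinct set of atoms, giving 3 matches.

3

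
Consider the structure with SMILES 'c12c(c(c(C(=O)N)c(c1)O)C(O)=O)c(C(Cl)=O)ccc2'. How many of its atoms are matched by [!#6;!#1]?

7

Check the 20 heavy atoms by environment: 10× c (aromatic) → no; 3× C → no; 5× O → match; 1× N → match; 1× Cl → match.
Summing the matching environments: 5 + 1 + 1 = 7 matching atoms.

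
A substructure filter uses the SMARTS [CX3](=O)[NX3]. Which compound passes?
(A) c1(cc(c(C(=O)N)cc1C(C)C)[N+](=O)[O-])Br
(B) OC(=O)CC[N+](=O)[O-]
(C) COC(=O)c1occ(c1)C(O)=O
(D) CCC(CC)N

A

[CX3](=O)[NX3] describes a carbonyl carbon bonded to a trivalent nitrogen (an amide).
(A) contains a primary amide (-C(=O)NH2), which satisfies every atom and bond constraint.
(B) has a carboxylic acid group (-C(=O)OH) but the carbonyl is bonded to O, not to an NX3 nitrogen.
(C) has a methyl-ester group (-C(=O)OCH3) but the carbonyl is bonded to O, not to an NX3 nitrogen.
(D) has a primary amino group (-NH2) but the -NH2 is not attached to a carbonyl carbon.
So the answer is (A).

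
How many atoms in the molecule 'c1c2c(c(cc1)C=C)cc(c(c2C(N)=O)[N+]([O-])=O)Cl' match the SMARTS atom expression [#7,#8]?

5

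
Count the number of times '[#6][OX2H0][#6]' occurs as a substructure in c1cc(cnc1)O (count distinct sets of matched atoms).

0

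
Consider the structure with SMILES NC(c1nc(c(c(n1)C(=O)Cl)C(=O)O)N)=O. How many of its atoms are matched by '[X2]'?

3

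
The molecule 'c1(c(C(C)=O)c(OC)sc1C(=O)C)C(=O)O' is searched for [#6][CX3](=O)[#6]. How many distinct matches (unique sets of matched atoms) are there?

2

[#6][CX3](=O)[#6] is the SMARTS for a ketone: a carbonyl carbon (no H) flanked by two carbons.
The molecule carries 2 separate instances of an acetyl/ketone group (-C(=O)CH3) meeting every constraint; each maps to a distinct set of atoms, giving 2 matches.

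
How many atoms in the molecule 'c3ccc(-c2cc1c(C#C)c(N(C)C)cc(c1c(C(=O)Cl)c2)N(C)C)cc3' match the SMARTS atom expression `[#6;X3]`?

The query [#6;X3] means: any carbon (aromatic or not) with three total connections.
Check the 27 heavy atoms by environment: 16× c (aromatic, X3) → match; 2× C (X2) → no; 2× N (X3) → no; 4× C (X4) → no; 1× C (X3) → match; 1× O (X1) → no; 1× Cl (X1) → no.
Summing the matching environments: 16 + 1 = 17 matching atoms.

17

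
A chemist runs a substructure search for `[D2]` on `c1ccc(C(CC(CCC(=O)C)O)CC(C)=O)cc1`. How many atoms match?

Check the 19 heavy atoms by environment: 4× C (D2) → match; 4× C (D3) → no; 3× O (D1) → no; 2× C (D1) → no; 1× c (aromatic, D3) → no; 5× c (aromatic, D2) → match.
Summing the matching environments: 4 + 5 = 9 matching atoms.

9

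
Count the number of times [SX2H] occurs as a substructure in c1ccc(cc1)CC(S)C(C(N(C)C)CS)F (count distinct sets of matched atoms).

2

[SX2H] is the SMARTS for a thiol: an aliphatic sulfur with two connections, one being H.
The molecule carries 2 separate instances of a thiol (-SH) meeting every constraint; each maps to a distinct set of atoms, giving 2 matches.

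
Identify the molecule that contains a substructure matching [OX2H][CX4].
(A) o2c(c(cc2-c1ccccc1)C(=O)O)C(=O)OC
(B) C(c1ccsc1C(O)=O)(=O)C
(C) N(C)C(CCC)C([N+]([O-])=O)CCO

[OX2H][CX4] describes a hydroxyl oxygen bound to an sp3 (X4) carbon (an aliphatic alcohol).
(A) has a carboxylic acid group (-C(=O)OH) but the -OH is on a CX3 carbonyl carbon, not a CX4 carbon.
(B) has a carboxylic acid group (-C(=O)OH) but the -OH is on a CX3 carbonyl carbon, not a CX4 carbon.
(C) contains a hydroxyl group (-OH), which satisfies every atom and bond constraint.
So the answer is (C).

C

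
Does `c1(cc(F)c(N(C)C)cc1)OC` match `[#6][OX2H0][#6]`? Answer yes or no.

Yes

The pattern [#6][OX2H0][#6] describes an aliphatic oxygen bridging two carbons with no H on the oxygen — an ether.
The molecule carries a methoxy ether (-OCH3), whose atoms satisfy every constraint of the query, so the pattern matches.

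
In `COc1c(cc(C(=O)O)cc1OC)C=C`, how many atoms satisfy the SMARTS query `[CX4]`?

2

The query [CX4] means: C with X4: aliphatic carbon with exactly 4 total connections (bonds + H).
Check the 15 heavy atoms by environment: 6× c (aromatic, X3) → no; 3× C (X3) → no; 3× O (X2) → no; 2× C (X4) → match; 1× O (X1) → no.
That gives 2 matching atoms.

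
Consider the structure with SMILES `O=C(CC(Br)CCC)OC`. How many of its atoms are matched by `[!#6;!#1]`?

3

The query [!#6;!#1] means: not carbon and not hydrogen — any heteroatom.
Check the 10 heavy atoms by environment: 7× C → no; 2× O → match; 1× Br → match.
Summing the matching environments: 2 + 1 = 3 matching atoms.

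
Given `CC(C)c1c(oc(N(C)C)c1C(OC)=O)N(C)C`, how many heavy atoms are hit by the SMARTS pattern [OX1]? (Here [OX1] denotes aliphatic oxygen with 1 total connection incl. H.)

The query [OX1] means: aliphatic oxygen with one total connection — typically a carbonyl =O or an oxide.
Check the 18 heavy atoms by environment: 1× o (aromatic, X2) → no; 4× c (aromatic, X3) → no; 2× N (X3) → no; 8× C (X4) → no; 1× C (X3) → no; 1× O (X1) → match; 1× O (X2) → no.
That gives 1 matching atom.

1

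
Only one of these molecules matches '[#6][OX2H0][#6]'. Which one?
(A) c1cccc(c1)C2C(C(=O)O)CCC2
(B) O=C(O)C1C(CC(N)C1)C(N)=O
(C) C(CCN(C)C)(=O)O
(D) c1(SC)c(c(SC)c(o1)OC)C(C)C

[#6][OX2H0][#6] describes an aliphatic oxygen bridging two carbons with no H on the oxygen (an ether).
(A) has a carboxylic acid group (-C(=O)OH) but the -OH oxygen has H1; the =O is OX1, not OX2.
(B) has a carboxylic acid group (-C(=O)OH) but the -OH oxygen has H1; the =O is OX1, not OX2.
(C) has a carboxylic acid group (-C(=O)OH) but the -OH oxygen has H1; the =O is OX1, not OX2.
(D) contains a methoxy ether (-OCH3), which satisfies every atom and bond constraint.
So the answer is (D).

D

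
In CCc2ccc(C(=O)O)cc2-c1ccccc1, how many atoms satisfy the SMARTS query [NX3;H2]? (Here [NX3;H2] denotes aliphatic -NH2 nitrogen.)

0

The query [NX3;H2] means: aliphatic N with 3 total connections, two of them H — an -NH2 nitrogen (amine or amide).
Check the 17 heavy atoms by environment: 4× c (aromatic, H0, X3) → no; 8× c (aromatic, H1, X3) → no; 1× C (H0, X3) → no; 1× O (H0, X1) → no; 1× O (H1, X2) → no; 1× C (H2, X4) → no; 1× C (H3, X4) → no.
No environment satisfies the query, so 0 matching atoms.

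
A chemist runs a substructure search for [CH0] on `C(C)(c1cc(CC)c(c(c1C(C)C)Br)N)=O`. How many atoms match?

The query [CH0] means: aliphatic carbon with no attached hydrogen.
Check the 16 heavy atoms by environment: 5× c (aromatic, H0) → no; 1× c (aromatic, H1) → no; 1× N (H2) → no; 1× C (H0) → match; 1× O (H0) → no; 4× C (H3) → no; 1× C (H2) → no; 1× Br (H0) → no; 1× C (H1) → no.
That gives 1 matching atom.

1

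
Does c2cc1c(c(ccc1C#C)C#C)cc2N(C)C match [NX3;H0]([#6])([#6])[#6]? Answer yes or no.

Yes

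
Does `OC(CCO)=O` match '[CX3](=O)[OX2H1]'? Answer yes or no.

Yes

The pattern [CX3](=O)[OX2H1] describes an sp2 carbon double-bonded to O and single-bonded to an -OH oxygen — a carboxylic acid.
The molecule carries a carboxylic acid group (-C(=O)OH), whose atoms satisfy every constraint of the query, so the pattern matches.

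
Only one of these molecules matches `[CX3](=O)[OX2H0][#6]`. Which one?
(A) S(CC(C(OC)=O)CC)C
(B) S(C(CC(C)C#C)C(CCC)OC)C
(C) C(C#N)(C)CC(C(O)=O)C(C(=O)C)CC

[CX3](=O)[OX2H0][#6] describes a carbonyl carbon bonded to an oxygen that is itself bonded to carbon (no H on that O) (an ester).
(A) contains a methyl-ester group (-C(=O)OCH3), which satisfies every atom and bond constraint.
(B) has a methoxy ether (-OCH3) but the ether oxygen is not adjacent to a C=O carbon.
(C) has a carboxylic acid group (-C(=O)OH) but the singly-bonded O carries H (OX2H1, not H0).
So the answer is (A).

A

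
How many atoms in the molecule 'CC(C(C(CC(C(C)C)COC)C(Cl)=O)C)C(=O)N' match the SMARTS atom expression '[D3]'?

7

The query [D3] means: atom with exactly three heavy-atom neighbours.
Check the 19 heavy atoms by environment: 2× C (D2) → no; 7× C (D3) → match; 5× C (D1) → no; 1× O (D2) → no; 2× O (D1) → no; 1× N (D1) → no; 1× Cl (D1) → no.
That gives 7 matching atoms.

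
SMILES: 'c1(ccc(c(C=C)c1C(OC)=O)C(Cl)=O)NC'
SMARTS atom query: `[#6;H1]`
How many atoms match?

The query [#6;H1] means: any carbon bearing exactly one hydrogen.
Check the 17 heavy atoms by environment: 2× c (aromatic, H1) → match; 4× c (aromatic, H0) → no; 1× C (H1) → match; 1× C (H2) → no; 2× C (H0) → no; 3× O (H0) → no; 2× C (H3) → no; 1× N (H1) → no; 1× Cl (H0) → no.
Summing the matching environments: 2 + 1 = 3 matching atoms.

3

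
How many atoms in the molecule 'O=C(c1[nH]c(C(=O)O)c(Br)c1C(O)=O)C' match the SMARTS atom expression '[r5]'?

Check the 15 heavy atoms by environment: 1× n (aromatic, in 5-ring) → match; 4× c (aromatic, in 5-ring) → match; 1× Br (acyclic) → no; 4× C (acyclic) → no; 5× O (acyclic) → no.
Summing the matching environments: 1 + 4 = 5 matching atoms.

5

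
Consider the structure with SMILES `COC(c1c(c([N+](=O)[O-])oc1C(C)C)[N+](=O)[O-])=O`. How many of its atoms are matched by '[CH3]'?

The query [CH3] means: aliphatic carbon with exactly three hydrogens.
Check the 18 heavy atoms by environment: 1× o (aromatic, H0) → no; 4× c (aromatic, H0) → no; 1× C (H0) → no; 4× O (H0) → no; 3× C (H3) → match; 1× C (H1) → no; 2× N (charge +1, H0) → no; 2× O (charge -1, H0) → no.
That gives 3 matching atoms.

3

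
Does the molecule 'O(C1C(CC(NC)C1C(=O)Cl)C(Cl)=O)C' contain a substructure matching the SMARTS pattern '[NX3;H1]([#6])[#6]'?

Yes

The pattern [NX3;H1]([#6])[#6] describes a trivalent nitrogen with one H, bonded to two carbons — a secondary amine.
The molecule carries an N-methylamino group (-NHCH3), whose atoms satisfy every constraint of the query, so the pattern matches.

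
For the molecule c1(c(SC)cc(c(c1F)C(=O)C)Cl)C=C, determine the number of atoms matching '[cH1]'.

The query [cH1] means: aromatic carbon bearing exactly one hydrogen.
Check the 15 heavy atoms by environment: 5× c (aromatic, H0) → no; 1× c (aromatic, H1) → match; 1× F (H0) → no; 1× S (H0) → no; 2× C (H3) → no; 1× C (H0) → no; 1× O (H0) → no; 1× Cl (H0) → no; 1× C (H1) → no; 1× C (H2) → no.
That gives 1 matching atom.

1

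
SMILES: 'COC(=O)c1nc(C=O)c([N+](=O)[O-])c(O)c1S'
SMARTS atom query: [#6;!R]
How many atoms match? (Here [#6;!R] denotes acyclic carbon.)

3

Check the 17 heavy atoms by environment: 1× n (aromatic, in 6-ring) → no; 5× c (aromatic, in 6-ring) → no; 1× S (acyclic) → no; 3× C (acyclic) → match; 5× O (acyclic) → no; 1× N (charge +1, acyclic) → no; 1× O (charge -1, acyclic) → no.
That gives 3 matching atoms.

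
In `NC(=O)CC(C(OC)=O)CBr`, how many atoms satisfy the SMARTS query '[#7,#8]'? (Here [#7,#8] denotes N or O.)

4

The query [#7,#8] means: nitrogen or oxygen (comma = OR).
Check the 11 heavy atoms by environment: 6× C → no; 3× O → match; 1× Br → no; 1× N → match.
Summing the matching environments: 3 + 1 = 4 matching atoms.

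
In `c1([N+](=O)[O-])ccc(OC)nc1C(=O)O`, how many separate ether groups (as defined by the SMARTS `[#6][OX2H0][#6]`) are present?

1

[#6][OX2H0][#6] is the SMARTS for an ether: an aliphatic oxygen bridging two carbons with no H on the oxygen.
Exactly one fragment in the molecule meets all constraints, giving 1 match.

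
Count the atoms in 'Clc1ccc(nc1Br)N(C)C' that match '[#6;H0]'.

Check the 11 heavy atoms by environment: 1× n (aromatic, H0) → no; 3× c (aromatic, H0) → match; 2× c (aromatic, H1) → no; 1× Br (H0) → no; 1× N (H0) → no; 2× C (H3) → no; 1× Cl (H0) → no.
That gives 3 matching atoms.

3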